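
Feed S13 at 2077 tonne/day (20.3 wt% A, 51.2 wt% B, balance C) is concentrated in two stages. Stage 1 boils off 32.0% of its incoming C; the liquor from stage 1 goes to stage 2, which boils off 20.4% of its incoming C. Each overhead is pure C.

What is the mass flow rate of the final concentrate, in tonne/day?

1805 tonne/day

C in feed = 2077×0.285 = 591.94 tonne/day.
After stage 1: C left = (1−0.320)×591.94 = 402.52; stream total = 1887.6 tonne/day.
After stage 2: C left = (1−0.204)×402.52 = 320.41; final concentrate = 1805.5 tonne/day.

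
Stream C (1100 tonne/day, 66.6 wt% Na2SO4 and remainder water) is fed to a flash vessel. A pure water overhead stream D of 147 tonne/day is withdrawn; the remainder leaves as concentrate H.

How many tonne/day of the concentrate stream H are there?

953 tonne/day

Concentrate = 1100 − 147 = 953 tonne/day.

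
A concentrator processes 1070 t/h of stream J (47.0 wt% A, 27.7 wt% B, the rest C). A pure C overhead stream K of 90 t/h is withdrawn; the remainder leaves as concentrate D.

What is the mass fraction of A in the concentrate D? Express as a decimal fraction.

A is not removed: 1070×0.470 = 502.9 t/h of A enters D.
Concentrate = 1070 − 90 = 980 t/h.
Mass fraction = 502.9/980 = 0.513.

0.513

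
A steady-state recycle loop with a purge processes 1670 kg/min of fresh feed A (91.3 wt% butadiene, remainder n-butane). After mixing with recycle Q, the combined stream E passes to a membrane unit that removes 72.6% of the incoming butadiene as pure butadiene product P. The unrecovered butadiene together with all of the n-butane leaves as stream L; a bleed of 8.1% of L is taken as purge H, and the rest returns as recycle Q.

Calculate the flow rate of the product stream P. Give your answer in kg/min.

butadiene in E: m_A = 1670×0.913 + (1−0.081)·(1−0.726)·m_A, so m_A = 1524.7/0.7482 = 2037.9 kg/min.
Product P = 0.726×2037.9 = 1479.5 kg/min.

1479 kg/min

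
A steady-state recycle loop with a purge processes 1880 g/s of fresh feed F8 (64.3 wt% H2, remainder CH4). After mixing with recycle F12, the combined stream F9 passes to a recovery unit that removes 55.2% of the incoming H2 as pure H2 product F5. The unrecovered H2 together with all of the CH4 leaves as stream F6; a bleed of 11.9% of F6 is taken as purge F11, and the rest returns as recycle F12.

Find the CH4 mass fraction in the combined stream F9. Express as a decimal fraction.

CH4 enters only via F8 and leaves only via the purge: 1880×0.357 = 0.119×(CH4 in F6), and the recovery unit passes all CH4, so CH4 in F9 = CH4 in F6 = 5640 g/s.
H2 in F9: m_A = 1880×0.643 + (1−0.119)·(1−0.552)·m_A, so m_A = 1208.8/0.6053 = 1997.1 g/s.
F9 = 1997.1 + 5640 = 7637.1 g/s.
CH4 fraction in F9 = 5640/7637.1 = 0.739.

0.739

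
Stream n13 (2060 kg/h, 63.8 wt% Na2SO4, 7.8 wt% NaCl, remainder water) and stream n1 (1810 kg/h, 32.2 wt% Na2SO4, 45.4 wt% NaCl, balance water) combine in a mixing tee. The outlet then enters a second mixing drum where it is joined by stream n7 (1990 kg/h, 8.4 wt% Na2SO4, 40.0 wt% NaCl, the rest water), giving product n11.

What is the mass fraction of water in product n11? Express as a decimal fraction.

Overall, product flow = 5860 kg/h.
water in = 2060×0.284 + 1810×0.224 + 1990×0.516 = 2017.3 kg/h.
water fraction in n11 = 0.3443.

0.3443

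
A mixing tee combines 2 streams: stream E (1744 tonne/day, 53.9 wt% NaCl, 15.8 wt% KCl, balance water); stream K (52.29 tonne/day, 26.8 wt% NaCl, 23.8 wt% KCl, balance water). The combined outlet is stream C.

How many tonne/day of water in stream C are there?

554.3 tonne/day

water out = water in = 1744×0.303 + 52.29×0.494 = 554.26 tonne/day.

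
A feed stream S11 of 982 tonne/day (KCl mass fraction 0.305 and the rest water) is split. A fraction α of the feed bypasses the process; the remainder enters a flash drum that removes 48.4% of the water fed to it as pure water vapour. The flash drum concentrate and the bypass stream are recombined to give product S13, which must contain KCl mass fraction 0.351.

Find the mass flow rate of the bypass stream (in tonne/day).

All 982×0.305 = 299.51 tonne/day of KCl reaches S13, so S13 = 299.51/0.351 = 853.3 tonne/day and vapour = 128.7 tonne/day.
The evaporator receives (1−α)·982 of feed at 0.695 water and removes 0.484 of that water:
0.484×0.695×(1−α)×982 = 128.7
(1−α) = 128.7/330.33 = 0.3896;  α = 0.6104.
Bypass flow = 0.6104×982 = 599.41 tonne/day.

599.4 tonne/day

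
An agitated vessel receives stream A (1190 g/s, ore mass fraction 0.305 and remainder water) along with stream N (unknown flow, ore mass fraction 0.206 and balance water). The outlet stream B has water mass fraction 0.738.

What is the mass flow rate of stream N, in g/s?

913.8 g/s

Let N be the unknown flow. Total out = 1190 + N.
water balance: 827.05 + 0.794·N = 0.738·(1190 + N)
(0.794 − 0.738)·N = 0.738×1190 − 827.05 = 51.17
N = 51.17 / 0.056 = 913.75 g/s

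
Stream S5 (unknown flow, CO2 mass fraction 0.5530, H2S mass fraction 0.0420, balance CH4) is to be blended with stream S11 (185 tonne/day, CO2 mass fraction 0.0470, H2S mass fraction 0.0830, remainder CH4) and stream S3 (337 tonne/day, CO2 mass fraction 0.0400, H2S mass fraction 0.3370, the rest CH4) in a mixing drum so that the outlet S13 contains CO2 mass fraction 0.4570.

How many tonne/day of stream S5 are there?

Let S5 be the unknown flow. Total out = 522 + S5.
CO2 balance: 22.175 + 0.553·S5 = 0.457·(522 + S5)
(0.553 − 0.457)·S5 = 0.457×522 − 22.175 = 216.38
S5 = 216.38 / 0.096 = 2253.9 tonne/day

2254 tonne/day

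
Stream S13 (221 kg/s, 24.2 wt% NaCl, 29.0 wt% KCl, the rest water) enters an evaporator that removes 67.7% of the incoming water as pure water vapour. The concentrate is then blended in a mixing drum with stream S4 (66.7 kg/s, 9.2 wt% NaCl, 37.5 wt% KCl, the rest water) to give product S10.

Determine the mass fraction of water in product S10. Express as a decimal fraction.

0.3168

Vapour removed = 0.677×0.468×221 = 70.021 kg/s; concentrate = 150.98 kg/s.
water reaching the mixer = 33.407 (from concentrate) + 66.7×0.533 = 68.958 kg/s.
Product flow = 150.98 + 66.7 = 217.68 kg/s; water fraction = 0.3168.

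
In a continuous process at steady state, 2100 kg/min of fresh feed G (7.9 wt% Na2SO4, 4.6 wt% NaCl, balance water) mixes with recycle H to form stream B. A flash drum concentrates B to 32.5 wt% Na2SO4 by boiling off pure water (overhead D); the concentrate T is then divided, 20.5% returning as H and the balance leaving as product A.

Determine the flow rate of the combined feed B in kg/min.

Overall Na2SO4 balance (none leaves overhead): Na2SO4 in fresh feed = Na2SO4 in product, i.e. 2100×0.079 = (1−0.205)·T·0.325.
T = 165.9/(0.325×0.795) = 642.09 kg/min.
Recycle H = 0.205×642.09 = 131.63 kg/min.
Combined feed B = 2100 + 131.63 = 2231.6 kg/min.

2232 kg/min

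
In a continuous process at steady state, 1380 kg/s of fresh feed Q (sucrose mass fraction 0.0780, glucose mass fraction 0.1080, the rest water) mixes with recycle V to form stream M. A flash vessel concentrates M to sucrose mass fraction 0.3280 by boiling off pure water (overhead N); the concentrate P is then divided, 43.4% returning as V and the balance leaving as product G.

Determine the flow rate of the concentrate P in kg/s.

579.8 kg/s

Overall sucrose balance (none leaves overhead): sucrose in fresh feed = sucrose in product, i.e. 1380×0.078 = (1−0.434)·P·0.328.
P = 107.64/(0.328×0.566) = 579.81 kg/s.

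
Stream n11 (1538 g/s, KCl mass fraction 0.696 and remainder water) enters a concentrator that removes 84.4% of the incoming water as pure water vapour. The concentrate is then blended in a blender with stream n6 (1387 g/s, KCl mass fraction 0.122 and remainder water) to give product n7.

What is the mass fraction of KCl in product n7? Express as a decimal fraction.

Vapour removed = 0.844×0.304×1538 = 394.61 g/s; concentrate = 1143.4 g/s.
KCl reaching the mixer = 1070.4 (from concentrate) + 1387×0.122 = 1239.7 g/s.
Product flow = 1143.4 + 1387 = 2530.4 g/s; KCl fraction = 0.490.

0.490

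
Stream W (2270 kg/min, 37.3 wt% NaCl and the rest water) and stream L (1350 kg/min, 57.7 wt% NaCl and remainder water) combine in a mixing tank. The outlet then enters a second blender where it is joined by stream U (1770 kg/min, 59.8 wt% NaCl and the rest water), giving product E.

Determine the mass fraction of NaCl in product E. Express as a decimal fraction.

Overall, product flow = 5390 kg/min.
NaCl in = 2270×0.373 + 1350×0.577 + 1770×0.598 = 2684.1 kg/min.
NaCl fraction in E = 0.4980.

0.4980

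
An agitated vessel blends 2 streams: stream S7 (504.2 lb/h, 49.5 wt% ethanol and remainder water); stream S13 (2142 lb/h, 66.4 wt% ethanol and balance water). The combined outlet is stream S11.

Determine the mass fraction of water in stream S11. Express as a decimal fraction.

Total flow out = 504.2 + 2142 = 2646.2 lb/h.
water in = 504.2×0.505 + 2142×0.336 = 974.33 lb/h.
water mass fraction in S11 = 974.33/2646.2 = 0.368.

0.368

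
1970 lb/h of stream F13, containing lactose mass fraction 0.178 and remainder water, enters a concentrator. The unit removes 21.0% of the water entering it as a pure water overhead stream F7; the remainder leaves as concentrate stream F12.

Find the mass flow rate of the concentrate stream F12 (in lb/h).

1630 lb/h

water entering = 1970×0.822 = 1619.3 lb/h; overhead removed = 0.210×1619.3 = 340.06 lb/h.
Concentrate = 1970 − 340.06 = 1629.9 lb/h.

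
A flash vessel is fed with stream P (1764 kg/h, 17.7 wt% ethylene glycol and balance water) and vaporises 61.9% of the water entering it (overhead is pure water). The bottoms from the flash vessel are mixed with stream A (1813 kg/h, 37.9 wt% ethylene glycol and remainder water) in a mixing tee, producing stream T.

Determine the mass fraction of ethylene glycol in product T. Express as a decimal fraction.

0.3731

Vapour removed = 0.619×0.823×1764 = 898.65 kg/h; concentrate = 865.35 kg/h.
ethylene glycol reaching the mixer = 312.23 (from concentrate) + 1813×0.379 = 999.36 kg/h.
Product flow = 865.35 + 1813 = 2678.4 kg/h; ethylene glycol fraction = 0.3731.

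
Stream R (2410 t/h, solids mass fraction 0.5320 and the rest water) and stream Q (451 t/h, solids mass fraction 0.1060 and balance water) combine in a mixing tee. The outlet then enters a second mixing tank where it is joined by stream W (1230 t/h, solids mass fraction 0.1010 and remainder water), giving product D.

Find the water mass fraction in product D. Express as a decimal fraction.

Overall, product flow = 4091 t/h.
water in = 2410×0.468 + 451×0.894 + 1230×0.899 = 2636.8 t/h.
water fraction in D = 0.6445.

0.6445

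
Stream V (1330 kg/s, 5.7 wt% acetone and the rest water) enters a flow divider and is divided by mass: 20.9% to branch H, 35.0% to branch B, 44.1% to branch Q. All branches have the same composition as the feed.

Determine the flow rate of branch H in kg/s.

278 kg/s

Branch H flow = 0.209×1330 = 277.97 kg/s.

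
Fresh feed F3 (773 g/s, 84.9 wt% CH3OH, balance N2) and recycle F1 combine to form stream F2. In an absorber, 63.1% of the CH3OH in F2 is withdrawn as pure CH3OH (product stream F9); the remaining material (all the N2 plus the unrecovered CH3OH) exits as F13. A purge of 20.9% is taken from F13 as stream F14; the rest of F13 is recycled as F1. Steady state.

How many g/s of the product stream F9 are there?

CH3OH in F2: m_A = 773×0.849 + (1−0.209)·(1−0.631)·m_A, so m_A = 656.28/0.7081 = 926.79 g/s.
Product F9 = 0.631×926.79 = 584.8 g/s.

584.8 g/s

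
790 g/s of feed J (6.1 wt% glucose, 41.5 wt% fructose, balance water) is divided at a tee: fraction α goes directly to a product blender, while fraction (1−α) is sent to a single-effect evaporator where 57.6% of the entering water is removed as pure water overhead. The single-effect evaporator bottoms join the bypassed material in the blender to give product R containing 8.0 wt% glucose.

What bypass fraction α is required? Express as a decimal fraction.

0.213

All 790×0.061 = 48.19 g/s of glucose reaches R, so R = 48.19/0.080 = 602.38 g/s and vapour = 187.62 g/s.
The evaporator receives (1−α)·790 of feed at 0.524 water and removes 0.576 of that water:
0.576×0.524×(1−α)×790 = 187.62
(1−α) = 187.62/238.44 = 0.7869;  α = 0.2131.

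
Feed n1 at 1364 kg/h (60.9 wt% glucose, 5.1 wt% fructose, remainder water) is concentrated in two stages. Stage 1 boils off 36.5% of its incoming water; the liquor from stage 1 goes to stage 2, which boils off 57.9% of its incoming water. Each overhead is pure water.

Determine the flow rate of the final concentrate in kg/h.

water in feed = 1364×0.340 = 463.76 kg/h.
After stage 1: water left = (1−0.365)×463.76 = 294.49; stream total = 1194.7 kg/h.
After stage 2: water left = (1−0.579)×294.49 = 123.98; final concentrate = 1024.2 kg/h.

1024 kg/h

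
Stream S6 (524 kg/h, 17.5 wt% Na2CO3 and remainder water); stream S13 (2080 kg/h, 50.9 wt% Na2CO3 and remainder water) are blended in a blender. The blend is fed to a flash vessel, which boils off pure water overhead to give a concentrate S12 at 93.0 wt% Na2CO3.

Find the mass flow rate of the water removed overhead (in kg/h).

Na2CO3 entering = 524×0.175 + 2080×0.509 = 1150.4 kg/h.
All Na2CO3 reports to S12, so S12 = 1150.4/0.930 = 1237 kg/h.
Total feed = 2604 kg/h; overhead = 2604 − 1237 = 1367 kg/h.

1367 kg/h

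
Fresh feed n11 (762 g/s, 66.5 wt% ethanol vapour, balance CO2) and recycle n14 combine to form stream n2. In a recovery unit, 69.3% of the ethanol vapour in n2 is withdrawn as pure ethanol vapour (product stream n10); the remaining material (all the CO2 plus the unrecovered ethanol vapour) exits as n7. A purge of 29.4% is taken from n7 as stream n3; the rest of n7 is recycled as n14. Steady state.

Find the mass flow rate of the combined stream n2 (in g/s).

1515 g/s

CO2 enters only via n11 and leaves only via the purge: 762×0.335 = 0.294×(CO2 in n7), and the recovery unit passes all CO2, so CO2 in n2 = CO2 in n7 = 868.27 g/s.
ethanol vapour in n2: m_A = 762×0.665 + (1−0.294)·(1−0.693)·m_A, so m_A = 506.73/0.7833 = 646.95 g/s.
n2 = 646.95 + 868.27 = 1515.2 g/s.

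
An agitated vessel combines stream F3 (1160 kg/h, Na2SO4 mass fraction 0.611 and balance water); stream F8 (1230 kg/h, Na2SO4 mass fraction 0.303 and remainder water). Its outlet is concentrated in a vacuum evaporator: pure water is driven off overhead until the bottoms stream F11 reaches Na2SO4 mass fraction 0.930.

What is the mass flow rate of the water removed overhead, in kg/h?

1227 kg/h

Na2SO4 entering = 1160×0.611 + 1230×0.303 = 1081.5 kg/h.
All Na2SO4 reports to F11, so F11 = 1081.5/0.930 = 1162.8 kg/h.
Total feed = 2390 kg/h; overhead = 2390 − 1162.8 = 1227.2 kg/h.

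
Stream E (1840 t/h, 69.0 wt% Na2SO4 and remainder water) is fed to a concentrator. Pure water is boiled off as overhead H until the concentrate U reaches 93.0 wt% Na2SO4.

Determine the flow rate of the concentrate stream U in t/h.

Na2SO4 is conserved: 1840×0.690 = 1269.6 t/h all reports to the concentrate.
Concentrate = 1269.6/(target fraction) = 1365.2 t/h.

1365 t/h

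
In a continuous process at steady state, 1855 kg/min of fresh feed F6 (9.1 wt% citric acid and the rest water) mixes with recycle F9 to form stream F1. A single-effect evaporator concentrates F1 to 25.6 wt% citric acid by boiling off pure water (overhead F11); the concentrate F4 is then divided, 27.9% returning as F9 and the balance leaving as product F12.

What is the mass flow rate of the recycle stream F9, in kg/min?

255.2 kg/min

Overall citric acid balance (none leaves overhead): citric acid in fresh feed = citric acid in product, i.e. 1855×0.091 = (1−0.279)·F4·0.256.
F4 = 168.81/(0.256×0.721) = 914.56 kg/min.
Recycle F9 = 0.279×914.56 = 255.16 kg/min.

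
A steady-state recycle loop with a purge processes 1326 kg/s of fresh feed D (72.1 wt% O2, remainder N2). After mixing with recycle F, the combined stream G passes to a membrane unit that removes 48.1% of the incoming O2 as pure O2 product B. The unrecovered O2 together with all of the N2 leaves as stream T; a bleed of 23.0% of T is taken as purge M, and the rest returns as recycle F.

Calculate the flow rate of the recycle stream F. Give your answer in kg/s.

N2 enters only via D and leaves only via the purge: 1326×0.279 = 0.230×(N2 in T), and the membrane unit passes all N2, so N2 in G = N2 in T = 1608.5 kg/s.
O2 in G: m_A = 1326×0.721 + (1−0.230)·(1−0.481)·m_A, so m_A = 956.05/0.6004 = 1592.4 kg/s.
T = (1−0.481)×1592.4 + 1608.5 = 2435 kg/s.
Recycle F = (1−0.230)×2435 = 1874.9 kg/s.

1875 kg/s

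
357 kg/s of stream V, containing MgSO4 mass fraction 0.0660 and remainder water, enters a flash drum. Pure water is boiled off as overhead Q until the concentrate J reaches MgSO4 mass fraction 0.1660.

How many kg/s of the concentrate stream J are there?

MgSO4 is conserved: 357×0.066 = 23.562 kg/s all reports to the concentrate.
Concentrate = 23.562/(target fraction) = 141.94 kg/s.

141.9 kg/s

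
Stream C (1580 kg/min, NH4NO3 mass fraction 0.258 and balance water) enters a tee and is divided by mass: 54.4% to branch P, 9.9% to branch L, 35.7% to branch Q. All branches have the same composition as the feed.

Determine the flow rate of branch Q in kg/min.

Branch Q flow = 0.357×1580 = 564.06 kg/min.

564.1 kg/min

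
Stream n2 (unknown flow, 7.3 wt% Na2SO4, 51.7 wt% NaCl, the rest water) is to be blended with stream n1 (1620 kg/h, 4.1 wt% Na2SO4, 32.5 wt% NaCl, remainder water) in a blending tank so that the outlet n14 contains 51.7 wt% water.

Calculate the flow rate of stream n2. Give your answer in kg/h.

Let n2 be the unknown flow. Total out = 1620 + n2.
water balance: 1027.1 + 0.410·n2 = 0.517·(1620 + n2)
(0.410 − 0.517)·n2 = 0.517×1620 − 1027.1 = -189.54
n2 = -189.54 / -0.107 = 1771.4 kg/h

1771 kg/h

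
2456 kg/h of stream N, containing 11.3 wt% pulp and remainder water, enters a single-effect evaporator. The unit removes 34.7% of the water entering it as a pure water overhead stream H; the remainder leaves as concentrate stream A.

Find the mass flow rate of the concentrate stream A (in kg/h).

water entering = 2456×0.887 = 2178.5 kg/h; overhead removed = 0.347×2178.5 = 755.93 kg/h.
Concentrate = 2456 − 755.93 = 1700.1 kg/h.

1700 kg/h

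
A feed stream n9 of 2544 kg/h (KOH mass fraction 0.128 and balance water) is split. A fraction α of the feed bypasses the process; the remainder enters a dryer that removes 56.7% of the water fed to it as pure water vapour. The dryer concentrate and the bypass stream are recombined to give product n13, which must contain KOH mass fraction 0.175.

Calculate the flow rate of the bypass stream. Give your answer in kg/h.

1162 kg/h

All 2544×0.128 = 325.63 kg/h of KOH reaches n13, so n13 = 325.63/0.175 = 1860.8 kg/h and vapour = 683.25 kg/h.
The evaporator receives (1−α)·2544 of feed at 0.872 water and removes 0.567 of that water:
0.567×0.872×(1−α)×2544 = 683.25
(1−α) = 683.25/1257.8 = 0.5432;  α = 0.4568.
Bypass flow = 0.4568×2544 = 1162.1 kg/h.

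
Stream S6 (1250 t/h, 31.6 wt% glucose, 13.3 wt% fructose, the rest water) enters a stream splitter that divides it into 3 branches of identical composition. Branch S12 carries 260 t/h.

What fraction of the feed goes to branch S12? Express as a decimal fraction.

Fraction to S12 = 260/1250 = 0.2080.

0.208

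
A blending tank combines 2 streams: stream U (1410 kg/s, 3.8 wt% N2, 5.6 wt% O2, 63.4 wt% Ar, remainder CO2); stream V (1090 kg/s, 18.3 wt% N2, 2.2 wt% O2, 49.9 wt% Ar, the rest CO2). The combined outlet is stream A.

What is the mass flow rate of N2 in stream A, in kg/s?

N2 out = N2 in = 1410×0.038 + 1090×0.183 = 253.05 kg/s.

253.1 kg/s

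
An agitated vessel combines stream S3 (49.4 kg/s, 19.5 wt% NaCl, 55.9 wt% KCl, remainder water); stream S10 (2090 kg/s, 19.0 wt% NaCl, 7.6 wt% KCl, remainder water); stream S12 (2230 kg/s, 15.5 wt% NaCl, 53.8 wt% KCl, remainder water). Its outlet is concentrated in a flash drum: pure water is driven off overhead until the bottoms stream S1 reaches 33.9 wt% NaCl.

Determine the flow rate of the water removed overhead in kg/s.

NaCl entering = 49.4×0.195 + 2090×0.190 + 2230×0.155 = 752.38 kg/s.
All NaCl reports to S1, so S1 = 752.38/0.339 = 2219.4 kg/s.
Total feed = 4369.4 kg/s; overhead = 4369.4 − 2219.4 = 2150 kg/s.

2150 kg/s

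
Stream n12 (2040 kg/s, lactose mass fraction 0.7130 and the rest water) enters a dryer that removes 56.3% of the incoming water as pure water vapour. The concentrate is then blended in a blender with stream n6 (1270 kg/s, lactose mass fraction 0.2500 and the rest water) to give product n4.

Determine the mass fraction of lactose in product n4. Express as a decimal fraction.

0.5946

Vapour removed = 0.563×0.287×2040 = 329.63 kg/s; concentrate = 1710.4 kg/s.
lactose reaching the mixer = 1454.5 (from concentrate) + 1270×0.250 = 1772 kg/s.
Product flow = 1710.4 + 1270 = 2980.4 kg/s; lactose fraction = 0.5946.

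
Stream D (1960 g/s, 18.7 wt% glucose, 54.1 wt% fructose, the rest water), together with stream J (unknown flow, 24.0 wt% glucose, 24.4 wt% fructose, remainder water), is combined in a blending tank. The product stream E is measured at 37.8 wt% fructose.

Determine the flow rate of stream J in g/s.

Let J be the unknown flow. Total out = 1960 + J.
fructose balance: 1060.4 + 0.244·J = 0.378·(1960 + J)
(0.244 − 0.378)·J = 0.378×1960 − 1060.4 = -319.48
J = -319.48 / -0.134 = 2384.2 g/s

2384 g/s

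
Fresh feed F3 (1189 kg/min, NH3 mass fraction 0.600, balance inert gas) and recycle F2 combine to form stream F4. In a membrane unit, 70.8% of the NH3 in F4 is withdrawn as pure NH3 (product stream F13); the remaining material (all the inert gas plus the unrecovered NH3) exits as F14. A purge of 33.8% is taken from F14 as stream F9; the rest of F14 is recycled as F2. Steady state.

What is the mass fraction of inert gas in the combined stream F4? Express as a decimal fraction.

0.614

inert gas enters only via F3 and leaves only via the purge: 1189×0.400 = 0.338×(inert gas in F14), and the membrane unit passes all inert gas, so inert gas in F4 = inert gas in F14 = 1407.1 kg/min.
NH3 in F4: m_A = 1189×0.600 + (1−0.338)·(1−0.708)·m_A, so m_A = 713.4/0.8067 = 884.35 kg/min.
F4 = 884.35 + 1407.1 = 2291.4 kg/min.
inert gas fraction in F4 = 1407.1/2291.4 = 0.614.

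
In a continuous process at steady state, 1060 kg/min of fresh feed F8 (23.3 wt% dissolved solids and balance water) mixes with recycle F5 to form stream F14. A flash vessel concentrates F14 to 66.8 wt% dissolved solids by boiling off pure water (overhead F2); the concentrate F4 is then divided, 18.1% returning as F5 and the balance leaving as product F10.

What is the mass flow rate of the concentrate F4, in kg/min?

451.4 kg/min

Overall dissolved solids balance (none leaves overhead): dissolved solids in fresh feed = dissolved solids in product, i.e. 1060×0.233 = (1−0.181)·F4·0.668.
F4 = 246.98/(0.668×0.819) = 451.44 kg/min.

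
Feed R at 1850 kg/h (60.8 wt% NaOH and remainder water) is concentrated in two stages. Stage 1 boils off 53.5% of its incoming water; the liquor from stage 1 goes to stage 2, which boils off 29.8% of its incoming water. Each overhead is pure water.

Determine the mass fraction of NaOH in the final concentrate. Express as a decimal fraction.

0.826

water in feed = 1850×0.392 = 725.2 kg/h.
After stage 1: water left = (1−0.535)×725.2 = 337.22; stream total = 1462 kg/h.
After stage 2: water left = (1−0.298)×337.22 = 236.73; final concentrate = 1361.5 kg/h.
NaOH fraction = 1124.8/1361.5 = 0.826.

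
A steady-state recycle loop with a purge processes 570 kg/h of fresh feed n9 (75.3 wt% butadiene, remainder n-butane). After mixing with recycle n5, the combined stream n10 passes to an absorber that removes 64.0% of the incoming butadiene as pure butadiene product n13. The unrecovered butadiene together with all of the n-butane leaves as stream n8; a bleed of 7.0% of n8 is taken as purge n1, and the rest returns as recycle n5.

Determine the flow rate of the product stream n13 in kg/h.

413 kg/h

butadiene in n10: m_A = 570×0.753 + (1−0.070)·(1−0.640)·m_A, so m_A = 429.21/0.6652 = 645.23 kg/h.
Product n13 = 0.640×645.23 = 412.95 kg/h.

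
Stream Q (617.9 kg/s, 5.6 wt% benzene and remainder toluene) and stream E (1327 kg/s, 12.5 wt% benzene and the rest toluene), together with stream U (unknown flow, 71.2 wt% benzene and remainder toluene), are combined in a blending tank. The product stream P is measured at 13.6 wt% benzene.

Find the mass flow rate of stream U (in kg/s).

111.2 kg/s

Let U be the unknown flow. Total out = 1944.9 + U.
benzene balance: 200.48 + 0.712·U = 0.136·(1944.9 + U)
(0.712 − 0.136)·U = 0.136×1944.9 − 200.48 = 64.029
U = 64.029 / 0.576 = 111.16 kg/s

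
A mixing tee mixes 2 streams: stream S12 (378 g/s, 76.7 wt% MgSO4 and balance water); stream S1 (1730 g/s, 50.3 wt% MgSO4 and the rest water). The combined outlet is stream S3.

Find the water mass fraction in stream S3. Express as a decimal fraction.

Total flow out = 378 + 1730 = 2108 g/s.
water in = 378×0.233 + 1730×0.497 = 947.88 g/s.
water mass fraction in S3 = 947.88/2108 = 0.450.

0.450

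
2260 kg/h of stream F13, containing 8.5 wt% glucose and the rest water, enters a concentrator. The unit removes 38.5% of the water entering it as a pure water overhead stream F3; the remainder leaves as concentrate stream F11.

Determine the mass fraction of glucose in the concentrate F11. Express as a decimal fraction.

0.1312

glucose is not removed: 2260×0.085 = 192.1 kg/h of glucose enters F11.
water entering = 2260×0.915 = 2067.9 kg/h; overhead removed = 0.385×2067.9 = 796.14 kg/h.
Concentrate = 2260 − 796.14 = 1463.9 kg/h.
Mass fraction = 192.1/1463.9 = 0.1312.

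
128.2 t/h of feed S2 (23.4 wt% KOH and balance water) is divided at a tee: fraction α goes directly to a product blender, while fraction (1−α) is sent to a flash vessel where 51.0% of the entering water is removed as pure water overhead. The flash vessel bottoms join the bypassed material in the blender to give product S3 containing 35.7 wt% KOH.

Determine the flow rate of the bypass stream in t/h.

All 128.2×0.234 = 29.999 t/h of KOH reaches S3, so S3 = 29.999/0.357 = 84.03 t/h and vapour = 44.17 t/h.
The evaporator receives (1−α)·128.2 of feed at 0.766 water and removes 0.510 of that water:
0.510×0.766×(1−α)×128.2 = 44.17
(1−α) = 44.17/50.083 = 0.8819;  α = 0.1181.
Bypass flow = 0.1181×128.2 = 15.136 t/h.

15.14 t/h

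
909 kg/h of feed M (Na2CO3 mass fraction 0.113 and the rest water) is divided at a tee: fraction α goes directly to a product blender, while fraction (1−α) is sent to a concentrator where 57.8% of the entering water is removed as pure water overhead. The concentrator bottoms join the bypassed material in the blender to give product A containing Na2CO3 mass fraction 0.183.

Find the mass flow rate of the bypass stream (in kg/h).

230.8 kg/h

All 909×0.113 = 102.72 kg/h of Na2CO3 reaches A, so A = 102.72/0.183 = 561.3 kg/h and vapour = 347.7 kg/h.
The evaporator receives (1−α)·909 of feed at 0.887 water and removes 0.578 of that water:
0.578×0.887×(1−α)×909 = 347.7
(1−α) = 347.7/466.03 = 0.7461;  α = 0.2539.
Bypass flow = 0.2539×909 = 230.8 kg/h.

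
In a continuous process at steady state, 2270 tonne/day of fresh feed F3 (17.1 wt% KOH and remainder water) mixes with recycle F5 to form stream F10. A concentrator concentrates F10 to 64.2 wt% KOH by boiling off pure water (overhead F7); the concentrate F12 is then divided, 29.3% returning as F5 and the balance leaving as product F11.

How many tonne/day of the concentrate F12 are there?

Overall KOH balance (none leaves overhead): KOH in fresh feed = KOH in product, i.e. 2270×0.171 = (1−0.293)·F12·0.642.
F12 = 388.17/(0.642×0.707) = 855.2 tonne/day.

855.2 tonne/day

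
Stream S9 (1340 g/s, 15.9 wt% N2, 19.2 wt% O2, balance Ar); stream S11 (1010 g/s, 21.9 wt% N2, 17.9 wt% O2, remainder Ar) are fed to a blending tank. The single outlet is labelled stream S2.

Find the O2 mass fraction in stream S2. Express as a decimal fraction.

Total flow out = 1340 + 1010 = 2350 g/s.
O2 in = 1340×0.192 + 1010×0.179 = 438.07 g/s.
O2 mass fraction in S2 = 438.07/2350 = 0.186.

0.186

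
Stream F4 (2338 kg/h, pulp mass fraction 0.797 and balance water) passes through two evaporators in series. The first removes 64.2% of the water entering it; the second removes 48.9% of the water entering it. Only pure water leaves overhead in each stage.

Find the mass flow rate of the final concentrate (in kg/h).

water in feed = 2338×0.203 = 474.61 kg/h.
After stage 1: water left = (1−0.642)×474.61 = 169.91; stream total = 2033.3 kg/h.
After stage 2: water left = (1−0.489)×169.91 = 86.825; final concentrate = 1950.2 kg/h.

1950 kg/h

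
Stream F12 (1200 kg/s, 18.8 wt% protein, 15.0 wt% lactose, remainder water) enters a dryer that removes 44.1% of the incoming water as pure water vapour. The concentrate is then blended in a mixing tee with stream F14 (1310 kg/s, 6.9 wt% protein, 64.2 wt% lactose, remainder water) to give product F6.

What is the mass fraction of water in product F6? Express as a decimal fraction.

Vapour removed = 0.441×0.662×1200 = 350.33 kg/s; concentrate = 849.67 kg/s.
water reaching the mixer = 444.07 (from concentrate) + 1310×0.289 = 822.66 kg/s.
Product flow = 849.67 + 1310 = 2159.7 kg/s; water fraction = 0.3809.

0.3809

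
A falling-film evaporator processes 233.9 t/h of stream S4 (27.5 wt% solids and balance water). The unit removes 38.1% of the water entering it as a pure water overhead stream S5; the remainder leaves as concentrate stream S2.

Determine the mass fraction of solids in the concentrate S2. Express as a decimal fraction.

0.3800

solids is not removed: 233.9×0.275 = 64.323 t/h of solids enters S2.
water entering = 233.9×0.725 = 169.58 t/h; overhead removed = 0.381×169.58 = 64.609 t/h.
Concentrate = 233.9 − 64.609 = 169.29 t/h.
Mass fraction = 64.323/169.29 = 0.3800.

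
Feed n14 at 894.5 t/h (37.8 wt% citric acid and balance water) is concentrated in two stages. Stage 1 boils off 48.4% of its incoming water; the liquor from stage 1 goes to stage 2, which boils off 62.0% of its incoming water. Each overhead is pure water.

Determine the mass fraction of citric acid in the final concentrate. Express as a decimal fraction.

0.7561

water in feed = 894.5×0.622 = 556.38 t/h.
After stage 1: water left = (1−0.484)×556.38 = 287.09; stream total = 625.21 t/h.
After stage 2: water left = (1−0.620)×287.09 = 109.09; final concentrate = 447.22 t/h.
citric acid fraction = 338.12/447.22 = 0.7561.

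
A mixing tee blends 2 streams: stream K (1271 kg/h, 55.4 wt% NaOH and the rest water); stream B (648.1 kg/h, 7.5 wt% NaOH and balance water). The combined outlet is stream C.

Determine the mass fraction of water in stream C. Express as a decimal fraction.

Total flow out = 1271 + 648.1 = 1919.1 kg/h.
water in = 1271×0.446 + 648.1×0.925 = 1166.4 kg/h.
water mass fraction in C = 1166.4/1919.1 = 0.6078.

0.6078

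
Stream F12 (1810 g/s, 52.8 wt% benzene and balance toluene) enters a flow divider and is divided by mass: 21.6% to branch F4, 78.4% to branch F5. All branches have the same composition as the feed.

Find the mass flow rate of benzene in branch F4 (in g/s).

206.4 g/s

Branch F4 total = 0.216×1810 = 390.96 g/s.
benzene in F4 = 0.528×390.96 = 206.43 g/s.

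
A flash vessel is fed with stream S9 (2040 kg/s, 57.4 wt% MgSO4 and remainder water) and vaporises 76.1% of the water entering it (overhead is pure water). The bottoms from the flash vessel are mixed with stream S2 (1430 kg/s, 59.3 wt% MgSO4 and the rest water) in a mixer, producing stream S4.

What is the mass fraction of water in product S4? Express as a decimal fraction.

Vapour removed = 0.761×0.426×2040 = 661.34 kg/s; concentrate = 1378.7 kg/s.
water reaching the mixer = 207.7 (from concentrate) + 1430×0.407 = 789.71 kg/s.
Product flow = 1378.7 + 1430 = 2808.7 kg/s; water fraction = 0.281.

0.281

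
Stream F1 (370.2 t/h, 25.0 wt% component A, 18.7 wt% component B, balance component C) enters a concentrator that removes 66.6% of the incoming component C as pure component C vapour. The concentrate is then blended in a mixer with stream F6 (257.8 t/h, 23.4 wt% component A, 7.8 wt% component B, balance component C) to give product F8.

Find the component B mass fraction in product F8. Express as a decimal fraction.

0.1826

Vapour removed = 0.666×0.563×370.2 = 138.81 t/h; concentrate = 231.39 t/h.
component B reaching the mixer = 69.227 (from concentrate) + 257.8×0.078 = 89.336 t/h.
Product flow = 231.39 + 257.8 = 489.19 t/h; component B fraction = 0.1826.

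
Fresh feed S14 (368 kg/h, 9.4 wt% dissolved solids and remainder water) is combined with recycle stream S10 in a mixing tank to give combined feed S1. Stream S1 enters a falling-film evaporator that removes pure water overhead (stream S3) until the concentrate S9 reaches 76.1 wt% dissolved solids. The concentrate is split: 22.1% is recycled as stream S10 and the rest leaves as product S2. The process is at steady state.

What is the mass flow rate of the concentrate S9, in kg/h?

58.35 kg/h

Overall dissolved solids balance (none leaves overhead): dissolved solids in fresh feed = dissolved solids in product, i.e. 368×0.094 = (1−0.221)·S9·0.761.
S9 = 34.592/(0.761×0.779) = 58.352 kg/h.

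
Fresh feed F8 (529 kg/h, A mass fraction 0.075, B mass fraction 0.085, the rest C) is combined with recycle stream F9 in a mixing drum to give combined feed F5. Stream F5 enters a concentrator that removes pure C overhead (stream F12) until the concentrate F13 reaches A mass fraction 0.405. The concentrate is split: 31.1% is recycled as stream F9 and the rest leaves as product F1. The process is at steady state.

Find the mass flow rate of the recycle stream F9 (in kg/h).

44.22 kg/h

Overall A balance (none leaves overhead): A in fresh feed = A in product, i.e. 529×0.075 = (1−0.311)·F13·0.405.
F13 = 39.675/(0.405×0.689) = 142.18 kg/h.
Recycle F9 = 0.311×142.18 = 44.218 kg/h.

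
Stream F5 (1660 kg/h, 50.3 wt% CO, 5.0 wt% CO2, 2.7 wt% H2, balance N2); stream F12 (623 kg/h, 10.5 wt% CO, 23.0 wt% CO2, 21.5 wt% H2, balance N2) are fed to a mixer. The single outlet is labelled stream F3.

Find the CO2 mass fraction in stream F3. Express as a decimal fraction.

0.099

Total flow out = 1660 + 623 = 2283 kg/h.
CO2 in = 1660×0.050 + 623×0.230 = 226.29 kg/h.
CO2 mass fraction in F3 = 226.29/2283 = 0.099.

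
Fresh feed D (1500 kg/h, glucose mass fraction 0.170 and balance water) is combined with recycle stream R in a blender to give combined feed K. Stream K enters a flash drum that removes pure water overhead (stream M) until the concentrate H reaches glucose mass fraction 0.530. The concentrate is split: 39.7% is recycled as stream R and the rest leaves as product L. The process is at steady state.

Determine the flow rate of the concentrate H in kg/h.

797.9 kg/h

Overall glucose balance (none leaves overhead): glucose in fresh feed = glucose in product, i.e. 1500×0.170 = (1−0.397)·H·0.530.
H = 255/(0.530×0.603) = 797.9 kg/h.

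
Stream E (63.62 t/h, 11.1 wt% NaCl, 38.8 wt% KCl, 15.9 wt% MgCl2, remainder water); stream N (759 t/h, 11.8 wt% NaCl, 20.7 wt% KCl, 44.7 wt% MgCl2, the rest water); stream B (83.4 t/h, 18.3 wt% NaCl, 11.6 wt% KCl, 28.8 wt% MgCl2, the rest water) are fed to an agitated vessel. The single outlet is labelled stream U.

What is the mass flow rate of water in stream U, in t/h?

water out = water in = 63.62×0.342 + 759×0.228 + 83.4×0.413 = 229.25 t/h.

229.3 t/h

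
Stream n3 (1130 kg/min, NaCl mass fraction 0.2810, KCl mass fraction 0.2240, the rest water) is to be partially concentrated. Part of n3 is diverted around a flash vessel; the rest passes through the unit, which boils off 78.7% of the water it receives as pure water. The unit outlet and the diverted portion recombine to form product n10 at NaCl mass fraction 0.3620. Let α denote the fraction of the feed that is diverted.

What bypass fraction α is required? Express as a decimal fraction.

0.426

All 1130×0.281 = 317.53 kg/min of NaCl reaches n10, so n10 = 317.53/0.362 = 877.15 kg/min and vapour = 252.85 kg/min.
The evaporator receives (1−α)·1130 of feed at 0.495 water and removes 0.787 of that water:
0.787×0.495×(1−α)×1130 = 252.85
(1−α) = 252.85/440.21 = 0.5744;  α = 0.4256.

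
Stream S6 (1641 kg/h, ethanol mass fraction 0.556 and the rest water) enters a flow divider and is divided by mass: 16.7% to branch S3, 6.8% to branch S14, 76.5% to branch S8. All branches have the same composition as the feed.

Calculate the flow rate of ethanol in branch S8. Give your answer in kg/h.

Branch S8 total = 0.765×1641 = 1255.4 kg/h.
ethanol in S8 = 0.556×1255.4 = 697.98 kg/h.

698 kg/h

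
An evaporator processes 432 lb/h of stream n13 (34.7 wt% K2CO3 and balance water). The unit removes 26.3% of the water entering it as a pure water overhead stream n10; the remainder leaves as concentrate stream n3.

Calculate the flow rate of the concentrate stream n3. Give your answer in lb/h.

water entering = 432×0.653 = 282.1 lb/h; overhead removed = 0.263×282.1 = 74.191 lb/h.
Concentrate = 432 − 74.191 = 357.81 lb/h.

357.8 lb/h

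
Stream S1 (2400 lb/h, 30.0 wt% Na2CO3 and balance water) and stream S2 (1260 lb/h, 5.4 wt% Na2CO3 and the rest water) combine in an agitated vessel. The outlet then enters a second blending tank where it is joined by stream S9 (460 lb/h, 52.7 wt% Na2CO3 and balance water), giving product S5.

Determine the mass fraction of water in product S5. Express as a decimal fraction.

0.750

Overall, product flow = 4120 lb/h.
water in = 2400×0.700 + 1260×0.946 + 460×0.473 = 3089.5 lb/h.
water fraction in S5 = 0.750.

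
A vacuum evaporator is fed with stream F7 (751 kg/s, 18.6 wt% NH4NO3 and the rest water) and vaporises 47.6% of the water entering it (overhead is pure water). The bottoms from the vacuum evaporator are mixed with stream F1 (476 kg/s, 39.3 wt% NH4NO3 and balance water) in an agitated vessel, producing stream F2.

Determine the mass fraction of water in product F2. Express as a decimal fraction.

0.651

Vapour removed = 0.476×0.814×751 = 290.99 kg/s; concentrate = 460.01 kg/s.
water reaching the mixer = 320.33 (from concentrate) + 476×0.607 = 609.26 kg/s.
Product flow = 460.01 + 476 = 936.01 kg/s; water fraction = 0.651.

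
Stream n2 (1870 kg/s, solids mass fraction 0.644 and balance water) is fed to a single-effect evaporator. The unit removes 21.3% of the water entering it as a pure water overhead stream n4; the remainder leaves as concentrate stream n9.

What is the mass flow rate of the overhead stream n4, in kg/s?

141.8 kg/s

water entering = 1870×0.356 = 665.72 kg/s; overhead removed = 0.213×665.72 = 141.8 kg/s.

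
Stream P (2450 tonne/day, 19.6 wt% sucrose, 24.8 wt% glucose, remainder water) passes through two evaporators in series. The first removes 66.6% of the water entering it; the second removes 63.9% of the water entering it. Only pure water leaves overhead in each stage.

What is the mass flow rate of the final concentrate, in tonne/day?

1252 tonne/day

water in feed = 2450×0.556 = 1362.2 tonne/day.
After stage 1: water left = (1−0.666)×1362.2 = 454.97; stream total = 1542.8 tonne/day.
After stage 2: water left = (1−0.639)×454.97 = 164.25; final concentrate = 1252 tonne/day.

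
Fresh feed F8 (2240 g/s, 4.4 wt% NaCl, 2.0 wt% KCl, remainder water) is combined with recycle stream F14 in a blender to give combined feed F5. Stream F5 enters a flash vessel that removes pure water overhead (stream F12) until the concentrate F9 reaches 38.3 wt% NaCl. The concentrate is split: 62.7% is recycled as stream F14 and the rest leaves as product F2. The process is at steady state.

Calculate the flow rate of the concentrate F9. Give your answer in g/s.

Overall NaCl balance (none leaves overhead): NaCl in fresh feed = NaCl in product, i.e. 2240×0.044 = (1−0.627)·F9·0.383.
F9 = 98.56/(0.383×0.373) = 689.91 g/s.

689.9 g/s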